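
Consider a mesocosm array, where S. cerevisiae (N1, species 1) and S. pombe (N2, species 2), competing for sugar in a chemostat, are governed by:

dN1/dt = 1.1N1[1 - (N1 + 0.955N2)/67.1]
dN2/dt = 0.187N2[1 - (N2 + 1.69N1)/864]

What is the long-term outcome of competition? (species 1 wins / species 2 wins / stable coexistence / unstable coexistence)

Compare the nullcline intercepts: K1/α12 = 67.1/0.955 = 70.3 < K2 = 864; K2/α21 = 864/1.69 = 511 > K1 = 67.1.
Since the inequalities point opposite ways, species 2 can invade but species 1 cannot.

species 2 excludes species 1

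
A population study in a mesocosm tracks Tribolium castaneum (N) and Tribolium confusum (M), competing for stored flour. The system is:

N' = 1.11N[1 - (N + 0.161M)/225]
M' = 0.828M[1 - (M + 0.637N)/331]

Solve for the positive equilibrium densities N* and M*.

N* ≈ 191, M* ≈ 209

Setting both brackets to zero gives the nullclines N + 0.161M = 225 and 0.637N + M = 331.
Substituting M = 331 - 0.637N into the first: N(1 - 0.161·0.637) = 225 - 0.161·331.
So N* = 172/0.897 = 191, and then M* = 331 - 0.637·191 = 209.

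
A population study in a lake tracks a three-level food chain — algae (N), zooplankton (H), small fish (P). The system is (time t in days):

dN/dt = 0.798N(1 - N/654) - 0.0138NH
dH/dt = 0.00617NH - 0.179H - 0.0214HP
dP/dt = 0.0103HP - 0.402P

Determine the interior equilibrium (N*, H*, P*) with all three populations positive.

From dP/dt = 0: 0.0103H* = 0.402, so H* = 39.
From dN/dt = 0: 0.798(1 - N*/654) = 0.0138·39, giving N* = 654·(1 - 0.675) = 213.
From dH/dt = 0: 0.00617·213 - 0.179 = 0.0214P*, so P* = 1.13/0.0214 = 52.9.

N* ≈ 213, H* ≈ 39, P* ≈ 52.9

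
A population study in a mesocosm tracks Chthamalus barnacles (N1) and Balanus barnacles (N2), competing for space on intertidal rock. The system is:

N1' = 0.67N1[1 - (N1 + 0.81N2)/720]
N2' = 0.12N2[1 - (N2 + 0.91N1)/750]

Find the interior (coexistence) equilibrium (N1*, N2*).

Setting both brackets to zero gives the nullclines N1 + 0.81N2 = 720 and 0.91N1 + N2 = 750.
Substituting N2 = 750 - 0.91N1 into the first: N1(1 - 0.81·0.91) = 720 - 0.81·750.
So N1* = 112/0.263 = 428, and then N2* = 750 - 0.91·428 = 361.

N1* ≈ 428, N2* ≈ 361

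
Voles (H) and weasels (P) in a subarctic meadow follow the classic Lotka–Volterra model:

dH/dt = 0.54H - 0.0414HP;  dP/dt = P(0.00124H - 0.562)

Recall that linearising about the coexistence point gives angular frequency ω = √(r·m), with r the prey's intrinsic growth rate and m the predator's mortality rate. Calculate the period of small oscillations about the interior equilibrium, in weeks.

T ≈ 11.4 weeks

Here r = 0.54 and m = 0.562, so r·m = 0.303.
ω = √0.303 = 0.551 per week, hence T = 2π/ω ≈ 11.4 weeks.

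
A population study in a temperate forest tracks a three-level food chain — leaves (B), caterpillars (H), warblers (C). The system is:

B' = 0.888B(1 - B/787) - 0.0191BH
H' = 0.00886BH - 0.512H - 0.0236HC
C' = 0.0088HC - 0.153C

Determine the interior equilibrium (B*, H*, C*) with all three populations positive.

From dC/dt = 0: 0.0088H* = 0.153, so H* = 17.4.
From dB/dt = 0: 0.888(1 - B*/787) = 0.0191·17.4, giving B* = 787·(1 - 0.374) = 493.
From dH/dt = 0: 0.00886·493 - 0.512 = 0.0236C*, so C* = 3.85/0.0236 = 163.

B* ≈ 493, H* ≈ 17.4, C* ≈ 163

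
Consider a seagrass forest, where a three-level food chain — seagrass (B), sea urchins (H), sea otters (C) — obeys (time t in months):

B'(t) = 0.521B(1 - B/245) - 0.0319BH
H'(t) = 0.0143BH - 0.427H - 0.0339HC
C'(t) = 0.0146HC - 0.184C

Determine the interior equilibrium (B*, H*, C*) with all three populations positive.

B* ≈ 55.9, H* ≈ 12.6, C* ≈ 11

From dC/dt = 0: 0.0146H* = 0.184, so H* = 12.6.
From dB/dt = 0: 0.521(1 - B*/245) = 0.0319·12.6, giving B* = 245·(1 - 0.772) = 55.9.
From dH/dt = 0: 0.0143·55.9 - 0.427 = 0.0339C*, so C* = 0.373/0.0339 = 11.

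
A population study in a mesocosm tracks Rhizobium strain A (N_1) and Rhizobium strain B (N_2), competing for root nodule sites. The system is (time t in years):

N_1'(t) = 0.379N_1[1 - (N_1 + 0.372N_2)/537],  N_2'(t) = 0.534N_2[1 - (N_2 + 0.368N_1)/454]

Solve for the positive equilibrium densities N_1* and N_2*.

N_1* ≈ 426, N_2* ≈ 297

Setting both brackets to zero gives the nullclines N_1 + 0.372N_2 = 537 and 0.368N_1 + N_2 = 454.
Substituting N_2 = 454 - 0.368N_1 into the first: N_1(1 - 0.372·0.368) = 537 - 0.372·454.
So N_1* = 368/0.863 = 426, and then N_2* = 454 - 0.368·426 = 297.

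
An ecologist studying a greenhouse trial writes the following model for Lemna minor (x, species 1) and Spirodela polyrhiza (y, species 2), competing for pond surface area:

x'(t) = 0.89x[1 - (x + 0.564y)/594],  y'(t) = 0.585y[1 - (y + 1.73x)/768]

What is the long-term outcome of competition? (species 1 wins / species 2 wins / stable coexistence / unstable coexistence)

species 1 excludes species 2

Compare the nullcline intercepts: K1/α12 = 594/0.564 = 1050 > K2 = 768; K2/α21 = 768/1.73 = 444 < K1 = 594.
Since the inequalities point opposite ways, species 1 can invade but species 2 cannot.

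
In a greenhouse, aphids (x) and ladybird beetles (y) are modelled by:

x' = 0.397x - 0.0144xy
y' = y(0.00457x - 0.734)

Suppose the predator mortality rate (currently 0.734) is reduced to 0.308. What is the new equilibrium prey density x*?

At the interior fixed point, setting dy/dt = 0 with y > 0 fixes x* = (predator death rate)/(xy coefficient) — independent of the other coefficients.
With the change, x* = 0.308/0.00457 = 67.4; it falls from 161.

x* ≈ 67.4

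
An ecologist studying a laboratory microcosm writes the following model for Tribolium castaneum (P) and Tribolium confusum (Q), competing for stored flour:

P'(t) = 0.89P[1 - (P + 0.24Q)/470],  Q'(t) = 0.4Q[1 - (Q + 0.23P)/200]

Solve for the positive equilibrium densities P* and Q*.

P* ≈ 447, Q* ≈ 97.3

Setting both brackets to zero gives the nullclines P + 0.24Q = 470 and 0.23P + Q = 200.
Substituting Q = 200 - 0.23P into the first: P(1 - 0.24·0.23) = 470 - 0.24·200.
So P* = 422/0.945 = 447, and then Q* = 200 - 0.23·447 = 97.3.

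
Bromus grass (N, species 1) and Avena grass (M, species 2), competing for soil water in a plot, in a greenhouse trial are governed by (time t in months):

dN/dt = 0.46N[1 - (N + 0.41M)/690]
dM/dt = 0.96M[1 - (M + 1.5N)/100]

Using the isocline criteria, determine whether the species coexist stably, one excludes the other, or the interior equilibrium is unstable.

Compare the nullcline intercepts: K1/α12 = 690/0.41 = 1680 > K2 = 100; K2/α21 = 100/1.5 = 66.7 < K1 = 690.
Since the inequalities point opposite ways, species 1 can invade but species 2 cannot.

species 1 excludes species 2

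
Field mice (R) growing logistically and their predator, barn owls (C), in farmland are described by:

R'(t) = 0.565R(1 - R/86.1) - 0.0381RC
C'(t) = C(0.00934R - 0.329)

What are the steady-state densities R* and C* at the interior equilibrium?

From dC/dt = 0 with C > 0: 0.00934R* = 0.329, so R* = 35.2.
Substitute into dR/dt = 0: 0.565(1 - 35.2/86.1) = 0.0381C*.
The bracket is 0.591, giving C* = 0.334/0.0381 = 8.76.

R* ≈ 35.2, C* ≈ 8.76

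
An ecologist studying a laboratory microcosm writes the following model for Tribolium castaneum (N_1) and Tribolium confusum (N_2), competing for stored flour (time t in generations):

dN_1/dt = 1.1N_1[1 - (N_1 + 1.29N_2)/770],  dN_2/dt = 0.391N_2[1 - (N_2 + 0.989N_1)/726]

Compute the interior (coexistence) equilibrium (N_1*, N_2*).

N_1* ≈ 604, N_2* ≈ 129

Setting both brackets to zero gives the nullclines N_1 + 1.29N_2 = 770 and 0.989N_1 + N_2 = 726.
Substituting N_2 = 726 - 0.989N_1 into the first: N_1(1 - 1.29·0.989) = 770 - 1.29·726.
So N_1* = -167/-0.276 = 604, and then N_2* = 726 - 0.989·604 = 129.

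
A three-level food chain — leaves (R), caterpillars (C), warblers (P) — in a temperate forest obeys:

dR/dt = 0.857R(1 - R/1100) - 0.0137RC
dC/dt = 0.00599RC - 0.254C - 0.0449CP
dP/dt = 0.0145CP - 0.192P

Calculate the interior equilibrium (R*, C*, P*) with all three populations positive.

R* ≈ 867, C* ≈ 13.2, P* ≈ 110

From dP/dt = 0: 0.0145C* = 0.192, so C* = 13.2.
From dR/dt = 0: 0.857(1 - R*/1100) = 0.0137·13.2, giving R* = 1100·(1 - 0.212) = 867.
From dC/dt = 0: 0.00599·867 - 0.254 = 0.0449P*, so P* = 4.94/0.0449 = 110.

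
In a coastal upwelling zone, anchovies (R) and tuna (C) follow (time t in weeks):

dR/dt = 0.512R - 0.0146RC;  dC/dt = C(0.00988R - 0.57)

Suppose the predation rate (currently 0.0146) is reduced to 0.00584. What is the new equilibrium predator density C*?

At the interior fixed point, setting dR/dt = 0 with R > 0 fixes C* = (prey growth rate)/(RC coefficient) — independent of the other coefficients.
With the change, C* = 0.512/0.00584 = 87.7; it rises from 35.1.

C* ≈ 87.7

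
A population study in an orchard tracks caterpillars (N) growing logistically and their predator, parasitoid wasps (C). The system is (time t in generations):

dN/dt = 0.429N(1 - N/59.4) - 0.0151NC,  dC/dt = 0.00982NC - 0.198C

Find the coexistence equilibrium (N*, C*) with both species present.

N* ≈ 20.2, C* ≈ 18.8

From dC/dt = 0 with C > 0: 0.00982N* = 0.198, so N* = 20.2.
Substitute into dN/dt = 0: 0.429(1 - 20.2/59.4) = 0.0151C*.
The bracket is 0.661, giving C* = 0.283/0.0151 = 18.8.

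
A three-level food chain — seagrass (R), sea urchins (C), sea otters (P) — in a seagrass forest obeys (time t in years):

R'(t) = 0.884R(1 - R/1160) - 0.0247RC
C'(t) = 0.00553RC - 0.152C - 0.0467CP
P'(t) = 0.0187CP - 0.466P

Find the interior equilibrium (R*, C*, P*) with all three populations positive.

From dP/dt = 0: 0.0187C* = 0.466, so C* = 24.9.
From dR/dt = 0: 0.884(1 - R*/1160) = 0.0247·24.9, giving R* = 1160·(1 - 0.696) = 352.
From dC/dt = 0: 0.00553·352 - 0.152 = 0.0467P*, so P* = 1.8/0.0467 = 38.5.

R* ≈ 352, C* ≈ 24.9, P* ≈ 38.5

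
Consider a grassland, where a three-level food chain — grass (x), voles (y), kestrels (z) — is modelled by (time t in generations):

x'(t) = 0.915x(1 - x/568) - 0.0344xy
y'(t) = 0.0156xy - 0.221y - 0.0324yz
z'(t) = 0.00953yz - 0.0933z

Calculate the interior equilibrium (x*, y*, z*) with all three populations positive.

x* ≈ 359, y* ≈ 9.79, z* ≈ 166

From dz/dt = 0: 0.00953y* = 0.0933, so y* = 9.79.
From dx/dt = 0: 0.915(1 - x*/568) = 0.0344·9.79, giving x* = 568·(1 - 0.368) = 359.
From dy/dt = 0: 0.0156·359 - 0.221 = 0.0324z*, so z* = 5.38/0.0324 = 166.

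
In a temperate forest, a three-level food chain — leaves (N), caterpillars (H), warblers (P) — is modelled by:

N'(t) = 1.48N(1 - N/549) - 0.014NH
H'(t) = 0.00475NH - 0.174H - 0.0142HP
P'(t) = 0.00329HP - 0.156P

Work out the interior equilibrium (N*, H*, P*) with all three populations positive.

From dP/dt = 0: 0.00329H* = 0.156, so H* = 47.4.
From dN/dt = 0: 1.48(1 - N*/549) = 0.014·47.4, giving N* = 549·(1 - 0.449) = 303.
From dH/dt = 0: 0.00475·303 - 0.174 = 0.0142P*, so P* = 1.26/0.0142 = 89.

N* ≈ 303, H* ≈ 47.4, P* ≈ 89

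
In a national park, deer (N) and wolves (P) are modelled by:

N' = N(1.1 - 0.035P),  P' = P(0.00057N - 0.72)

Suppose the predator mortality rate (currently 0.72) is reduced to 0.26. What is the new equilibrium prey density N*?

N* ≈ 456

At the interior fixed point, setting dP/dt = 0 with P > 0 fixes N* = (predator death rate)/(NP coefficient) — independent of the other coefficients.
With the change, N* = 0.26/0.00057 = 456; it falls from 1260.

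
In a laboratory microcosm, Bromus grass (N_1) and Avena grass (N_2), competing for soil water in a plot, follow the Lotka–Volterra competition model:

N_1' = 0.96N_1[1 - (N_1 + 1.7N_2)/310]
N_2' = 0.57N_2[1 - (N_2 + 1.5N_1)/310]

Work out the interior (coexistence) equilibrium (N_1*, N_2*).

Setting both brackets to zero gives the nullclines N_1 + 1.7N_2 = 310 and 1.5N_1 + N_2 = 310.
Substituting N_2 = 310 - 1.5N_1 into the first: N_1(1 - 1.7·1.5) = 310 - 1.7·310.
So N_1* = -217/-1.55 = 140, and then N_2* = 310 - 1.5·140 = 100.

N_1* ≈ 140, N_2* ≈ 100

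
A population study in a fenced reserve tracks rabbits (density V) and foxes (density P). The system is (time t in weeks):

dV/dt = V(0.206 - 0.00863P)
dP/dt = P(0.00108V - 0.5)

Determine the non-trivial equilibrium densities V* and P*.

Set dP/dt = 0 with P > 0: 0.00108V - 0.5 = 0, so V* = 0.5/0.00108 = 463.
Set dV/dt = 0 with V > 0: 0.206 - 0.00863P = 0, so P* = 0.206/0.00863 = 23.9.

V* ≈ 463, P* ≈ 23.9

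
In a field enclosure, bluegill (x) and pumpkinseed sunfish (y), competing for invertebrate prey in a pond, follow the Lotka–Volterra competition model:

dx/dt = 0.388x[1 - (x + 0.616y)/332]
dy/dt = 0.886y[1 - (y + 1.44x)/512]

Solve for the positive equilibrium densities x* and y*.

x* ≈ 147, y* ≈ 300

Setting both brackets to zero gives the nullclines x + 0.616y = 332 and 1.44x + y = 512.
Substituting y = 512 - 1.44x into the first: x(1 - 0.616·1.44) = 332 - 0.616·512.
So x* = 16.6/0.113 = 147, and then y* = 512 - 1.44·147 = 300.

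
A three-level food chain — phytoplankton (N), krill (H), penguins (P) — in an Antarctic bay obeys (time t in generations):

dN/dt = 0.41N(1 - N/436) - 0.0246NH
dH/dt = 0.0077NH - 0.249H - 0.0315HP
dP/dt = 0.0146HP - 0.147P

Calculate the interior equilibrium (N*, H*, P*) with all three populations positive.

N* ≈ 173, H* ≈ 10.1, P* ≈ 34.3

From dP/dt = 0: 0.0146H* = 0.147, so H* = 10.1.
From dN/dt = 0: 0.41(1 - N*/436) = 0.0246·10.1, giving N* = 436·(1 - 0.604) = 173.
From dH/dt = 0: 0.0077·173 - 0.249 = 0.0315P*, so P* = 1.08/0.0315 = 34.3.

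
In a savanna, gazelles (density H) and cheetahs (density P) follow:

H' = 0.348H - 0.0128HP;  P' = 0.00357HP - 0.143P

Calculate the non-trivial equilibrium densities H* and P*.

H* ≈ 40.1, P* ≈ 27.2

Set dP/dt = 0 with P > 0: 0.00357H - 0.143 = 0, so H* = 0.143/0.00357 = 40.1.
Set dH/dt = 0 with H > 0: 0.348 - 0.0128P = 0, so P* = 0.348/0.0128 = 27.2.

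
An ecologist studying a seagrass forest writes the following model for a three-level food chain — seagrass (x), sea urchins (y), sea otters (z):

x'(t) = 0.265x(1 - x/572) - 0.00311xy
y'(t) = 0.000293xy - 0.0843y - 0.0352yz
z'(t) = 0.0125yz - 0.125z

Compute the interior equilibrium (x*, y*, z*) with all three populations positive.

From dz/dt = 0: 0.0125y* = 0.125, so y* = 10.
From dx/dt = 0: 0.265(1 - x*/572) = 0.00311·10, giving x* = 572·(1 - 0.117) = 505.
From dy/dt = 0: 0.000293·505 - 0.0843 = 0.0352z*, so z* = 0.0636/0.0352 = 1.81.

x* ≈ 505, y* ≈ 10, z* ≈ 1.81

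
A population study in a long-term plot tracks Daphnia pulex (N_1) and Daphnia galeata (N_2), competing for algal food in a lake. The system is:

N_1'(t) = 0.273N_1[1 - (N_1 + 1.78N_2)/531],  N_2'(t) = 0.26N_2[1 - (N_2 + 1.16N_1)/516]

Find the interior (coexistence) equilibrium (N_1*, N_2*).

N_1* ≈ 364, N_2* ≈ 93.9

Setting both brackets to zero gives the nullclines N_1 + 1.78N_2 = 531 and 1.16N_1 + N_2 = 516.
Substituting N_2 = 516 - 1.16N_1 into the first: N_1(1 - 1.78·1.16) = 531 - 1.78·516.
So N_1* = -387/-1.06 = 364, and then N_2* = 516 - 1.16·364 = 93.9.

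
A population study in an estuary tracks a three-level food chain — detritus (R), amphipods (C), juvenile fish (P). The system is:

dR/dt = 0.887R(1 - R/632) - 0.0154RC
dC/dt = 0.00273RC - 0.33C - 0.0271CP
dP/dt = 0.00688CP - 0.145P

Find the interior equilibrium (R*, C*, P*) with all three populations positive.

R* ≈ 401, C* ≈ 21.1, P* ≈ 28.2

From dP/dt = 0: 0.00688C* = 0.145, so C* = 21.1.
From dR/dt = 0: 0.887(1 - R*/632) = 0.0154·21.1, giving R* = 632·(1 - 0.366) = 401.
From dC/dt = 0: 0.00273·401 - 0.33 = 0.0271P*, so P* = 0.764/0.0271 = 28.2.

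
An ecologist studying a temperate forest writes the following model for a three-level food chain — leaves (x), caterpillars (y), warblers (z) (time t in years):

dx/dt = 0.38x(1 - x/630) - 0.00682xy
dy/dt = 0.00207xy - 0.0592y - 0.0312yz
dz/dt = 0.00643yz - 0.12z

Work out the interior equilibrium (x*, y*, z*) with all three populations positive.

x* ≈ 419, y* ≈ 18.7, z* ≈ 25.9

From dz/dt = 0: 0.00643y* = 0.12, so y* = 18.7.
From dx/dt = 0: 0.38(1 - x*/630) = 0.00682·18.7, giving x* = 630·(1 - 0.335) = 419.
From dy/dt = 0: 0.00207·419 - 0.0592 = 0.0312z*, so z* = 0.808/0.0312 = 25.9.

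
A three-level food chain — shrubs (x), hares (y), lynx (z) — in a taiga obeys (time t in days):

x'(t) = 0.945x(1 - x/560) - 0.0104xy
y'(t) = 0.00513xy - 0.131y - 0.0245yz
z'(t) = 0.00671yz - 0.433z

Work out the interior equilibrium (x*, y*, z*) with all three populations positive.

From dz/dt = 0: 0.00671y* = 0.433, so y* = 64.5.
From dx/dt = 0: 0.945(1 - x*/560) = 0.0104·64.5, giving x* = 560·(1 - 0.71) = 162.
From dy/dt = 0: 0.00513·162 - 0.131 = 0.0245z*, so z* = 0.702/0.0245 = 28.6.

x* ≈ 162, y* ≈ 64.5, z* ≈ 28.6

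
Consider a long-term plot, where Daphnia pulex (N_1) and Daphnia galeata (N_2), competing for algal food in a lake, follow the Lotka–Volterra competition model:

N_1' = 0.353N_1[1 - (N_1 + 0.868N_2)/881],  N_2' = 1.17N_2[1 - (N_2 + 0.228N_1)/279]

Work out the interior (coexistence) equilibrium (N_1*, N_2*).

Setting both brackets to zero gives the nullclines N_1 + 0.868N_2 = 881 and 0.228N_1 + N_2 = 279.
Substituting N_2 = 279 - 0.228N_1 into the first: N_1(1 - 0.868·0.228) = 881 - 0.868·279.
So N_1* = 639/0.802 = 796, and then N_2* = 279 - 0.228·796 = 97.4.

N_1* ≈ 796, N_2* ≈ 97.4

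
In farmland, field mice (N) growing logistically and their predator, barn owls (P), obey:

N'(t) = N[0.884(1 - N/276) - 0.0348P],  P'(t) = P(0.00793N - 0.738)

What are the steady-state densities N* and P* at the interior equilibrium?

N* ≈ 93.1, P* ≈ 16.8

From dP/dt = 0 with P > 0: 0.00793N* = 0.738, so N* = 93.1.
Substitute into dN/dt = 0: 0.884(1 - 93.1/276) = 0.0348P*.
The bracket is 0.663, giving P* = 0.586/0.0348 = 16.8.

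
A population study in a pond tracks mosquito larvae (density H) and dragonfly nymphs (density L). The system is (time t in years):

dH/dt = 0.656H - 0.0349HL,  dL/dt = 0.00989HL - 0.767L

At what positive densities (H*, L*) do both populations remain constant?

H* ≈ 77.6, L* ≈ 18.8

Set dL/dt = 0 with L > 0: 0.00989H - 0.767 = 0, so H* = 0.767/0.00989 = 77.6.
Set dH/dt = 0 with H > 0: 0.656 - 0.0349L = 0, so L* = 0.656/0.0349 = 18.8.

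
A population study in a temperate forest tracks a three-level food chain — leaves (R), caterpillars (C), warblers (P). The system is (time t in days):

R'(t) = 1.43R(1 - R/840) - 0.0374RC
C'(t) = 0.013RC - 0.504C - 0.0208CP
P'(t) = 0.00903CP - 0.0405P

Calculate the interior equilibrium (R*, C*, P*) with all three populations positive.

From dP/dt = 0: 0.00903C* = 0.0405, so C* = 4.49.
From dR/dt = 0: 1.43(1 - R*/840) = 0.0374·4.49, giving R* = 840·(1 - 0.117) = 741.
From dC/dt = 0: 0.013·741 - 0.504 = 0.0208P*, so P* = 9.14/0.0208 = 439.

R* ≈ 741, C* ≈ 4.49, P* ≈ 439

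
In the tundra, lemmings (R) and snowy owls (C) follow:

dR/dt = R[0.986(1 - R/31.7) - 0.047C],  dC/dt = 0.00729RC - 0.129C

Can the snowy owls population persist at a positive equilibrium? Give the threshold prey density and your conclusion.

The predator equation gives dC/dt > 0 only when R > 0.129/0.00729 = 17.7.
Without the predator, R → K = 31.7. Since 31.7 > 17.7, the predator can invade and persist.

Threshold R = 17.7; K > 17.7, so yes, the predator persists.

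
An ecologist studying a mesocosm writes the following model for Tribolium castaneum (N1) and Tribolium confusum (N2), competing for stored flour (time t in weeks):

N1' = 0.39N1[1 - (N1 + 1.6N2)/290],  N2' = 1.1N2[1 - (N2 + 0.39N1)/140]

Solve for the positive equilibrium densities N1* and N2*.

N1* ≈ 176, N2* ≈ 71.5

Setting both brackets to zero gives the nullclines N1 + 1.6N2 = 290 and 0.39N1 + N2 = 140.
Substituting N2 = 140 - 0.39N1 into the first: N1(1 - 1.6·0.39) = 290 - 1.6·140.
So N1* = 66/0.376 = 176, and then N2* = 140 - 0.39·176 = 71.5.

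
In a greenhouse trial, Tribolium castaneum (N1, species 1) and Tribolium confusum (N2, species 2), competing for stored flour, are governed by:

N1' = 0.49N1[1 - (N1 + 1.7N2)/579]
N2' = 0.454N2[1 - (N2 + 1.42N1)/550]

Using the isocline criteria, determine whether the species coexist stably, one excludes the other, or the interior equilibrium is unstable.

Compare the nullcline intercepts: K1/α12 = 579/1.7 = 341 < K2 = 550; K2/α21 = 550/1.42 = 387 < K1 = 579.
Since both are reversed, neither can invade when rare; the interior point is a saddle.

unstable coexistence (outcome depends on initial conditions)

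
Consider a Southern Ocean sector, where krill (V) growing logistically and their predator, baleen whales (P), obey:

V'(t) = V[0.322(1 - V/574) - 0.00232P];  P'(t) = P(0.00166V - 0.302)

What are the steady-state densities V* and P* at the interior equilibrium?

V* ≈ 182, P* ≈ 94.8

From dP/dt = 0 with P > 0: 0.00166V* = 0.302, so V* = 182.
Substitute into dV/dt = 0: 0.322(1 - 182/574) = 0.00232P*.
The bracket is 0.683, giving P* = 0.22/0.00232 = 94.8.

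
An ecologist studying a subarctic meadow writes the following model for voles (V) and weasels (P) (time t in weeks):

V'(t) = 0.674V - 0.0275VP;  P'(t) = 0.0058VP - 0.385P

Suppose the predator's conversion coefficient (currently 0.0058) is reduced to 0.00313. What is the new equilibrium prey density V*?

V* ≈ 123

At the interior fixed point, setting dP/dt = 0 with P > 0 fixes V* = (predator death rate)/(VP coefficient) — independent of the other coefficients.
With the change, V* = 0.385/0.00313 = 123; it rises from 66.4.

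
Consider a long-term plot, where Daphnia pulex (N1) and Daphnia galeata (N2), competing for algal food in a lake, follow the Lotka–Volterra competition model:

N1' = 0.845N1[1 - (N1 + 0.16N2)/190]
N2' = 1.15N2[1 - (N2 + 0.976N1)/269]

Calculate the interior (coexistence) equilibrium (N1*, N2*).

N1* ≈ 174, N2* ≈ 99

Setting both brackets to zero gives the nullclines N1 + 0.16N2 = 190 and 0.976N1 + N2 = 269.
Substituting N2 = 269 - 0.976N1 into the first: N1(1 - 0.16·0.976) = 190 - 0.16·269.
So N1* = 147/0.844 = 174, and then N2* = 269 - 0.976·174 = 99.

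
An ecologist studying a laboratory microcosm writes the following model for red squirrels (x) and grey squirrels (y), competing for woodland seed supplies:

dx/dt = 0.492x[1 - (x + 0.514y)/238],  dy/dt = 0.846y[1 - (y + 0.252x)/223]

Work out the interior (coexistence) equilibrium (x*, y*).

x* ≈ 142, y* ≈ 187

Setting both brackets to zero gives the nullclines x + 0.514y = 238 and 0.252x + y = 223.
Substituting y = 223 - 0.252x into the first: x(1 - 0.514·0.252) = 238 - 0.514·223.
So x* = 123/0.87 = 142, and then y* = 223 - 0.252·142 = 187.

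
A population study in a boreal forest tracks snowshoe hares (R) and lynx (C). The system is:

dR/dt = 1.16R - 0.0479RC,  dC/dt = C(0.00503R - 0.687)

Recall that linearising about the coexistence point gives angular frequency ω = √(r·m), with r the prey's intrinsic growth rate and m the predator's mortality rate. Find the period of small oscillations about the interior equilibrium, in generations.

T ≈ 7.04 generations

Here r = 1.16 and m = 0.687, so r·m = 0.797.
ω = √0.797 = 0.893 per generation, hence T = 2π/ω ≈ 7.04 generations.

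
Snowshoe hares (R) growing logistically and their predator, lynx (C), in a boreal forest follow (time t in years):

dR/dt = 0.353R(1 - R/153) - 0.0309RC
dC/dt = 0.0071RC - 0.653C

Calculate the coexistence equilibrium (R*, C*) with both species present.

R* ≈ 92, C* ≈ 4.56

From dC/dt = 0 with C > 0: 0.0071R* = 0.653, so R* = 92.
Substitute into dR/dt = 0: 0.353(1 - 92/153) = 0.0309C*.
The bracket is 0.399, giving C* = 0.141/0.0309 = 4.56.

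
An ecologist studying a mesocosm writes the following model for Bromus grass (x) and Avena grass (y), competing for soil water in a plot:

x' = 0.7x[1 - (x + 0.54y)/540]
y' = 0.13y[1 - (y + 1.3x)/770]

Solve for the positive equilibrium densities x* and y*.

Setting both brackets to zero gives the nullclines x + 0.54y = 540 and 1.3x + y = 770.
Substituting y = 770 - 1.3x into the first: x(1 - 0.54·1.3) = 540 - 0.54·770.
So x* = 124/0.298 = 417, and then y* = 770 - 1.3·417 = 228.

x* ≈ 417, y* ≈ 228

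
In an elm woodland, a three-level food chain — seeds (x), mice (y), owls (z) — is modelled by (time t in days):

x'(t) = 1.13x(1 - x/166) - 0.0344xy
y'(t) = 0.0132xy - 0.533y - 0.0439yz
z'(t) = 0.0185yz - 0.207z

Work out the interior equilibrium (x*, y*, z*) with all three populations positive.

From dz/dt = 0: 0.0185y* = 0.207, so y* = 11.2.
From dx/dt = 0: 1.13(1 - x*/166) = 0.0344·11.2, giving x* = 166·(1 - 0.341) = 109.
From dy/dt = 0: 0.0132·109 - 0.533 = 0.0439z*, so z* = 0.912/0.0439 = 20.8.

x* ≈ 109, y* ≈ 11.2, z* ≈ 20.8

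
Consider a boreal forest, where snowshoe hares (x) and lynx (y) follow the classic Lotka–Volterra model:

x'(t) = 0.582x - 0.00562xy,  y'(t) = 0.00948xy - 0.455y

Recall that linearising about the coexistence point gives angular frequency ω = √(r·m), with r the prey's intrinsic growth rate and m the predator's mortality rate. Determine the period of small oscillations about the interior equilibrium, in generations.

Here r = 0.582 and m = 0.455, so r·m = 0.265.
ω = √0.265 = 0.515 per generation, hence T = 2π/ω ≈ 12.2 generations.

T ≈ 12.2 generations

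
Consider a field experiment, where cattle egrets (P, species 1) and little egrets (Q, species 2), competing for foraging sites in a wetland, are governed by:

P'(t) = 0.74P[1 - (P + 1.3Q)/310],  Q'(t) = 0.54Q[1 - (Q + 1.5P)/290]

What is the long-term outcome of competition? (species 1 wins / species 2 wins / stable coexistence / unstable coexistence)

unstable coexistence (outcome depends on initial conditions)

Compare the nullcline intercepts: K1/α12 = 310/1.3 = 238 < K2 = 290; K2/α21 = 290/1.5 = 193 < K1 = 310.
Since both are reversed, neither can invade when rare; the interior point is a saddle.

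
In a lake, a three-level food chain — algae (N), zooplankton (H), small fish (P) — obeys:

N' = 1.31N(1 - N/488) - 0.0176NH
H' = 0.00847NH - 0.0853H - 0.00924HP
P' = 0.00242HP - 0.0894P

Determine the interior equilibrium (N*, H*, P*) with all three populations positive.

N* ≈ 246, H* ≈ 36.9, P* ≈ 216

From dP/dt = 0: 0.00242H* = 0.0894, so H* = 36.9.
From dN/dt = 0: 1.31(1 - N*/488) = 0.0176·36.9, giving N* = 488·(1 - 0.496) = 246.
From dH/dt = 0: 0.00847·246 - 0.0853 = 0.00924P*, so P* = 2/0.00924 = 216.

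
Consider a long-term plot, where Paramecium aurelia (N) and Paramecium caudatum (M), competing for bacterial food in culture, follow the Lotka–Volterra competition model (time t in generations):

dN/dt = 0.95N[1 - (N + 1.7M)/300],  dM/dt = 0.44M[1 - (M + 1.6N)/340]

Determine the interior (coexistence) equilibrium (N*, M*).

Setting both brackets to zero gives the nullclines N + 1.7M = 300 and 1.6N + M = 340.
Substituting M = 340 - 1.6N into the first: N(1 - 1.7·1.6) = 300 - 1.7·340.
So N* = -278/-1.72 = 162, and then M* = 340 - 1.6·162 = 81.4.

N* ≈ 162, M* ≈ 81.4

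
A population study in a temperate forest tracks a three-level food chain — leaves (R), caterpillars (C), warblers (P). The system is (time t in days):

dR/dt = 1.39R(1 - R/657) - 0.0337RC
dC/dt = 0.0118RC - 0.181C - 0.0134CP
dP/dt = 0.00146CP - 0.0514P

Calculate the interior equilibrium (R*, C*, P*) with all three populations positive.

From dP/dt = 0: 0.00146C* = 0.0514, so C* = 35.2.
From dR/dt = 0: 1.39(1 - R*/657) = 0.0337·35.2, giving R* = 657·(1 - 0.854) = 96.2.
From dC/dt = 0: 0.0118·96.2 - 0.181 = 0.0134P*, so P* = 0.954/0.0134 = 71.2.

R* ≈ 96.2, C* ≈ 35.2, P* ≈ 71.2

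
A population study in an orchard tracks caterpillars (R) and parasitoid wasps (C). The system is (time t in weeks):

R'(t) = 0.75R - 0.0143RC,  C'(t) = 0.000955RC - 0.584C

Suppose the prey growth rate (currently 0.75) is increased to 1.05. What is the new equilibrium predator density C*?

At the interior fixed point, setting dR/dt = 0 with R > 0 fixes C* = (prey growth rate)/(RC coefficient) — independent of the other coefficients.
With the change, C* = 1.05/0.0143 = 73.4; it rises from 52.4.

C* ≈ 73.4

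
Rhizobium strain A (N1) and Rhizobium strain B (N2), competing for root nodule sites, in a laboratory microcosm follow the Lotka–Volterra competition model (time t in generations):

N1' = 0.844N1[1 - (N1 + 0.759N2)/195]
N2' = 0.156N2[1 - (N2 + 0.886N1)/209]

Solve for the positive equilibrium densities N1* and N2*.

N1* ≈ 111, N2* ≈ 111

Setting both brackets to zero gives the nullclines N1 + 0.759N2 = 195 and 0.886N1 + N2 = 209.
Substituting N2 = 209 - 0.886N1 into the first: N1(1 - 0.759·0.886) = 195 - 0.759·209.
So N1* = 36.4/0.328 = 111, and then N2* = 209 - 0.886·111 = 111.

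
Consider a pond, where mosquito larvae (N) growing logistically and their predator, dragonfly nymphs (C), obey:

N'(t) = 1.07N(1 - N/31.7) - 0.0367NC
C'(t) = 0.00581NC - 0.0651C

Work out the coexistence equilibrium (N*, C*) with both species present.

From dC/dt = 0 with C > 0: 0.00581N* = 0.0651, so N* = 11.2.
Substitute into dN/dt = 0: 1.07(1 - 11.2/31.7) = 0.0367C*.
The bracket is 0.647, giving C* = 0.692/0.0367 = 18.8.

N* ≈ 11.2, C* ≈ 18.8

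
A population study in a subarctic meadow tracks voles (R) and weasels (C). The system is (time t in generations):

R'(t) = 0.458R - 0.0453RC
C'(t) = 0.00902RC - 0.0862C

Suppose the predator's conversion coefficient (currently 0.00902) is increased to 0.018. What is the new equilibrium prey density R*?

R* ≈ 4.79

At the interior fixed point, setting dC/dt = 0 with C > 0 fixes R* = (predator death rate)/(RC coefficient) — independent of the other coefficients.
With the change, R* = 0.0862/0.018 = 4.79; it falls from 9.56.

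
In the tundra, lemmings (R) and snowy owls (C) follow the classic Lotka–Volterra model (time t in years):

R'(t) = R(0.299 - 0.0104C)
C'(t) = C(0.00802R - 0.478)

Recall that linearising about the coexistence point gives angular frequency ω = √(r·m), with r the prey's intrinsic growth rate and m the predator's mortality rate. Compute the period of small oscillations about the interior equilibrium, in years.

Here r = 0.299 and m = 0.478, so r·m = 0.143.
ω = √0.143 = 0.378 per year, hence T = 2π/ω ≈ 16.6 years.

T ≈ 16.6 years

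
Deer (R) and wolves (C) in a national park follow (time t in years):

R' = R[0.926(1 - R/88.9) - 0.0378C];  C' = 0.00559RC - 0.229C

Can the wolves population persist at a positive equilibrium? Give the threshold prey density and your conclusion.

The predator equation gives dC/dt > 0 only when R > 0.229/0.00559 = 41.
Without the predator, R → K = 88.9. Since 88.9 > 41, the predator can invade and persist.

Threshold R = 41; K > 41, so yes, the predator persists.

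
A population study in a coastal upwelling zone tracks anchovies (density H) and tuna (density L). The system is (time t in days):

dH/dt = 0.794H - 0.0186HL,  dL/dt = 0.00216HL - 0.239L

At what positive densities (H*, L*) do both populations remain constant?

H* ≈ 111, L* ≈ 42.7

Set dL/dt = 0 with L > 0: 0.00216H - 0.239 = 0, so H* = 0.239/0.00216 = 111.
Set dH/dt = 0 with H > 0: 0.794 - 0.0186L = 0, so L* = 0.794/0.0186 = 42.7.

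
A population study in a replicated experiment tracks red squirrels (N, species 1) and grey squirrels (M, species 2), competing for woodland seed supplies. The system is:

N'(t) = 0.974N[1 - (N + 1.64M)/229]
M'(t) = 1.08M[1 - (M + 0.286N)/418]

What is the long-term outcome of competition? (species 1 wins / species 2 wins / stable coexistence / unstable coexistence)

Compare the nullcline intercepts: K1/α12 = 229/1.64 = 140 < K2 = 418; K2/α21 = 418/0.286 = 1460 > K1 = 229.
Since the inequalities point opposite ways, species 2 can invade but species 1 cannot.

species 2 excludes species 1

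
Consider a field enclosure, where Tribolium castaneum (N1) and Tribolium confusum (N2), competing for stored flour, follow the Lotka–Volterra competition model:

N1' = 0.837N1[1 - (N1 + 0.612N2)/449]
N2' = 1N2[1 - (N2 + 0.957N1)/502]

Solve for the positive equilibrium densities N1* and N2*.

N1* ≈ 342, N2* ≈ 175

Setting both brackets to zero gives the nullclines N1 + 0.612N2 = 449 and 0.957N1 + N2 = 502.
Substituting N2 = 502 - 0.957N1 into the first: N1(1 - 0.612·0.957) = 449 - 0.612·502.
So N1* = 142/0.414 = 342, and then N2* = 502 - 0.957·342 = 175.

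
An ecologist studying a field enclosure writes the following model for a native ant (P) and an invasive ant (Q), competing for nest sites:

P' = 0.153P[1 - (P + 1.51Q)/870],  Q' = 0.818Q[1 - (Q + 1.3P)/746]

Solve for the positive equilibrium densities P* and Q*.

P* ≈ 266, Q* ≈ 400

Setting both brackets to zero gives the nullclines P + 1.51Q = 870 and 1.3P + Q = 746.
Substituting Q = 746 - 1.3P into the first: P(1 - 1.51·1.3) = 870 - 1.51·746.
So P* = -256/-0.963 = 266, and then Q* = 746 - 1.3·266 = 400.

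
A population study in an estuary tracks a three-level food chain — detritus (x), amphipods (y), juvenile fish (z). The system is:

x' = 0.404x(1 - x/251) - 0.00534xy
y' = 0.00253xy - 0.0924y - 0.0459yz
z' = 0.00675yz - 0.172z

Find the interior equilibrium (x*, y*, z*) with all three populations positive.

From dz/dt = 0: 0.00675y* = 0.172, so y* = 25.5.
From dx/dt = 0: 0.404(1 - x*/251) = 0.00534·25.5, giving x* = 251·(1 - 0.337) = 166.
From dy/dt = 0: 0.00253·166 - 0.0924 = 0.0459z*, so z* = 0.329/0.0459 = 7.16.

x* ≈ 166, y* ≈ 25.5, z* ≈ 7.16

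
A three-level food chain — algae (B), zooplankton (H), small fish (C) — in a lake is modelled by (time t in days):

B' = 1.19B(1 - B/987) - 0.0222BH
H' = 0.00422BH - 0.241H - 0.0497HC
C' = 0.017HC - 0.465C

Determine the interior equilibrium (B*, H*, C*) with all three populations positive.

B* ≈ 483, H* ≈ 27.4, C* ≈ 36.2

From dC/dt = 0: 0.017H* = 0.465, so H* = 27.4.
From dB/dt = 0: 1.19(1 - B*/987) = 0.0222·27.4, giving B* = 987·(1 - 0.51) = 483.
From dH/dt = 0: 0.00422·483 - 0.241 = 0.0497C*, so C* = 1.8/0.0497 = 36.2.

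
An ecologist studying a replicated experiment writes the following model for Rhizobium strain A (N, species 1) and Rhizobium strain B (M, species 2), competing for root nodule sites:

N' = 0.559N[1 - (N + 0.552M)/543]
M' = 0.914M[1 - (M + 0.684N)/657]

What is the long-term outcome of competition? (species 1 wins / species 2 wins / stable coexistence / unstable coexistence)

stable coexistence

Compare the nullcline intercepts: K1/α12 = 543/0.552 = 984 > K2 = 657; K2/α21 = 657/0.684 = 961 > K1 = 543.
Since both inequalities hold, each species can invade when rare, so the interior equilibrium is stable.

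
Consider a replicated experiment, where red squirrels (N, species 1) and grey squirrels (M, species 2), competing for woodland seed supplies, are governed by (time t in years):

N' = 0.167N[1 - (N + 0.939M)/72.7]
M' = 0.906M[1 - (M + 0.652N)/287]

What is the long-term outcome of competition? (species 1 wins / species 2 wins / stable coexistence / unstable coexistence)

species 2 excludes species 1

Compare the nullcline intercepts: K1/α12 = 72.7/0.939 = 77.4 < K2 = 287; K2/α21 = 287/0.652 = 440 > K1 = 72.7.
Since the inequalities point opposite ways, species 2 can invade but species 1 cannot.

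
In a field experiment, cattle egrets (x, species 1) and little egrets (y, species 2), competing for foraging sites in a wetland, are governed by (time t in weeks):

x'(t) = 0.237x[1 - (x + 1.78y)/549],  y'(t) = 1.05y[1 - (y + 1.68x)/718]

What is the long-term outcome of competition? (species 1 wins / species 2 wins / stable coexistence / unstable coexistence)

unstable coexistence (outcome depends on initial conditions)

Compare the nullcline intercepts: K1/α12 = 549/1.78 = 308 < K2 = 718; K2/α21 = 718/1.68 = 427 < K1 = 549.
Since both are reversed, neither can invade when rare; the interior point is a saddle.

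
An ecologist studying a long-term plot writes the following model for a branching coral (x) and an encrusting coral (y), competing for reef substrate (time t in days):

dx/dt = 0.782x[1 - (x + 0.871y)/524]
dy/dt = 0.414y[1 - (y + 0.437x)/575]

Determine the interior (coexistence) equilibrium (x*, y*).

Setting both brackets to zero gives the nullclines x + 0.871y = 524 and 0.437x + y = 575.
Substituting y = 575 - 0.437x into the first: x(1 - 0.871·0.437) = 524 - 0.871·575.
So x* = 23.2/0.619 = 37.4, and then y* = 575 - 0.437·37.4 = 559.

x* ≈ 37.4, y* ≈ 559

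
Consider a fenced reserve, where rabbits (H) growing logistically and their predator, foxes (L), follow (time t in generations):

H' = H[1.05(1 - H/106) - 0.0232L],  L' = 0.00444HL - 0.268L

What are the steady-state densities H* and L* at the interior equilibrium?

H* ≈ 60.4, L* ≈ 19.5

From dL/dt = 0 with L > 0: 0.00444H* = 0.268, so H* = 60.4.
Substitute into dH/dt = 0: 1.05(1 - 60.4/106) = 0.0232L*.
The bracket is 0.431, giving L* = 0.452/0.0232 = 19.5.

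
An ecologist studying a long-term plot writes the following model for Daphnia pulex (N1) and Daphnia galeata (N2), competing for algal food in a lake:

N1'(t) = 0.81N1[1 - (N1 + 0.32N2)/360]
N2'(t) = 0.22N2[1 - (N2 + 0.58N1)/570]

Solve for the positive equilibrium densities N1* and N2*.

Setting both brackets to zero gives the nullclines N1 + 0.32N2 = 360 and 0.58N1 + N2 = 570.
Substituting N2 = 570 - 0.58N1 into the first: N1(1 - 0.32·0.58) = 360 - 0.32·570.
So N1* = 178/0.814 = 218, and then N2* = 570 - 0.58·218 = 444.

N1* ≈ 218, N2* ≈ 444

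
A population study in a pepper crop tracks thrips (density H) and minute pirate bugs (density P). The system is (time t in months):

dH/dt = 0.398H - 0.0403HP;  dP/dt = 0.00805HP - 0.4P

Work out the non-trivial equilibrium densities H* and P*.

H* ≈ 49.7, P* ≈ 9.88

Set dP/dt = 0 with P > 0: 0.00805H - 0.4 = 0, so H* = 0.4/0.00805 = 49.7.
Set dH/dt = 0 with H > 0: 0.398 - 0.0403P = 0, so P* = 0.398/0.0403 = 9.88.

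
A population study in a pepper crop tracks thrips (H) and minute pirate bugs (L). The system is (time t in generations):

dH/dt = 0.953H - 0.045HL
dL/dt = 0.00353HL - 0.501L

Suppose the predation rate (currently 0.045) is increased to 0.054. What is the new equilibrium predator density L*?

At the interior fixed point, setting dH/dt = 0 with H > 0 fixes L* = (prey growth rate)/(HL coefficient) — independent of the other coefficients.
With the change, L* = 0.953/0.054 = 17.6; it falls from 21.2.

L* ≈ 17.6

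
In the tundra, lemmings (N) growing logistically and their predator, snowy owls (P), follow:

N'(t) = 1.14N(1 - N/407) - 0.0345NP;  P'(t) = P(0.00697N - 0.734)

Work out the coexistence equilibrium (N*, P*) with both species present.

From dP/dt = 0 with P > 0: 0.00697N* = 0.734, so N* = 105.
Substitute into dN/dt = 0: 1.14(1 - 105/407) = 0.0345P*.
The bracket is 0.741, giving P* = 0.845/0.0345 = 24.5.

N* ≈ 105, P* ≈ 24.5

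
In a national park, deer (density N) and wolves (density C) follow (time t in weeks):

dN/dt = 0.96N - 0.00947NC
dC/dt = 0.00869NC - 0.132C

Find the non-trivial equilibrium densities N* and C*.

N* ≈ 15.2, C* ≈ 101

Set dC/dt = 0 with C > 0: 0.00869N - 0.132 = 0, so N* = 0.132/0.00869 = 15.2.
Set dN/dt = 0 with N > 0: 0.96 - 0.00947C = 0, so C* = 0.96/0.00947 = 101.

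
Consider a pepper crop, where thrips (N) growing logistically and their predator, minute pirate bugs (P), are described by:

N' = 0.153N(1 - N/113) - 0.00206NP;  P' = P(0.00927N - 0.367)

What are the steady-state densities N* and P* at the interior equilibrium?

N* ≈ 39.6, P* ≈ 48.3

From dP/dt = 0 with P > 0: 0.00927N* = 0.367, so N* = 39.6.
Substitute into dN/dt = 0: 0.153(1 - 39.6/113) = 0.00206P*.
The bracket is 0.65, giving P* = 0.0994/0.00206 = 48.3.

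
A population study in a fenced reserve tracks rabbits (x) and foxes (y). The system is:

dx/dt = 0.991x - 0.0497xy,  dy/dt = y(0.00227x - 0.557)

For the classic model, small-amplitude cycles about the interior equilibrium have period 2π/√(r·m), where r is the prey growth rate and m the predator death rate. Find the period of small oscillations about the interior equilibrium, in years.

Here r = 0.991 and m = 0.557, so r·m = 0.552.
ω = √0.552 = 0.743 per year, hence T = 2π/ω ≈ 8.46 years.

T ≈ 8.46 years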